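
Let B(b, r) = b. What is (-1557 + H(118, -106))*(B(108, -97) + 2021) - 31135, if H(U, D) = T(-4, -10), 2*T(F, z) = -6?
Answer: -3352375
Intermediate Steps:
T(F, z) = -3 (T(F, z) = (1/2)*(-6) = -3)
H(U, D) = -3
(-1557 + H(118, -106))*(B(108, -97) + 2021) - 31135 = (-1557 - 3)*(108 + 2021) - 31135 = -1560*2129 - 31135 = -3321240 - 31135 = -3352375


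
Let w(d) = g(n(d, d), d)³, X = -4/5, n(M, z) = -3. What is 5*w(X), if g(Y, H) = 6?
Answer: 1080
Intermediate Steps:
X = -⅘ (X = -4*⅕ = -⅘ ≈ -0.80000)
w(d) = 216 (w(d) = 6³ = 216)
5*w(X) = 5*216 = 1080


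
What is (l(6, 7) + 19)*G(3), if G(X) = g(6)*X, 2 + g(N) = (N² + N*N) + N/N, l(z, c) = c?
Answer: 5538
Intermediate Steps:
g(N) = -1 + 2*N² (g(N) = -2 + ((N² + N*N) + N/N) = -2 + ((N² + N²) + 1) = -2 + (2*N² + 1) = -2 + (1 + 2*N²) = -1 + 2*N²)
G(X) = 71*X (G(X) = (-1 + 2*6²)*X = (-1 + 2*36)*X = (-1 + 72)*X = 71*X)
(l(6, 7) + 19)*G(3) = (7 + 19)*(71*3) = 26*213 = 5538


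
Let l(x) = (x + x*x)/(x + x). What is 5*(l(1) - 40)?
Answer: -195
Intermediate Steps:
l(x) = (x + x²)/(2*x) (l(x) = (x + x²)/((2*x)) = (x + x²)*(1/(2*x)) = (x + x²)/(2*x))
5*(l(1) - 40) = 5*((½ + (½)*1) - 40) = 5*((½ + ½) - 40) = 5*(1 - 40) = 5*(-39) = -195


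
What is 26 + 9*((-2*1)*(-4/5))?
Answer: 202/5 ≈ 40.400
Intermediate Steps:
26 + 9*((-2*1)*(-4/5)) = 26 + 9*(-(-8)/5) = 26 + 9*(-2*(-⅘)) = 26 + 9*(8/5) = 26 + 72/5 = 202/5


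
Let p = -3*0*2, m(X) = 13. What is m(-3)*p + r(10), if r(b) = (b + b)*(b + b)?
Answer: 400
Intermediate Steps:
r(b) = 4*b**2 (r(b) = (2*b)*(2*b) = 4*b**2)
p = 0 (p = 0*2 = 0)
m(-3)*p + r(10) = 13*0 + 4*10**2 = 0 + 4*100 = 0 + 400 = 400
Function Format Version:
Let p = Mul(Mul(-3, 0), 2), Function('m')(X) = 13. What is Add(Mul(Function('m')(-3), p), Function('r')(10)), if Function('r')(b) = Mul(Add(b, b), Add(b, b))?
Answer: 400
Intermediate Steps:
Function('r')(b) = Mul(4, Pow(b, 2)) (Function('r')(b) = Mul(Mul(2, b), Mul(2, b)) = Mul(4, Pow(b, 2)))
p = 0 (p = Mul(0, 2) = 0)
Add(Mul(Function('m')(-3), p), Function('r')(10)) = Add(Mul(13, 0), Mul(4, Pow(10, 2))) = Add(0, Mul(4, 100)) = Add(0, 400) = 400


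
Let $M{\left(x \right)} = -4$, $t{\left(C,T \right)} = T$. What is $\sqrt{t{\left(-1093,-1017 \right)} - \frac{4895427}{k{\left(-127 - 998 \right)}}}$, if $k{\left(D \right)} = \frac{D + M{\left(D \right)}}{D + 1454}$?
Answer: $\frac{\sqrt{1817065990410}}{1129} \approx 1194.0$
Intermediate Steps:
$k{\left(D \right)} = \frac{-4 + D}{1454 + D}$ ($k{\left(D \right)} = \frac{D - 4}{D + 1454} = \frac{-4 + D}{1454 + D}$)
$\sqrt{t{\left(-1093,-1017 \right)} - \frac{4895427}{k{\left(-127 - 998 \right)}}} = \sqrt{-1017 - \frac{4895427}{\frac{1}{1454 - 1125} \left(-4 - 1125\right)}} = \sqrt{-1017 - \frac{4895427}{\frac{1}{329} \left(-1129\right)}} = \sqrt{-1017 - \frac{4895427}{- \frac{1129}{329}}} = \sqrt{-1017 - - \frac{1610595483}{1129}} = \sqrt{-1017 + \frac{1610595483}{1129}} = \sqrt{\frac{1609447290}{1129}} = \frac{\sqrt{1817065990410}}{1129}$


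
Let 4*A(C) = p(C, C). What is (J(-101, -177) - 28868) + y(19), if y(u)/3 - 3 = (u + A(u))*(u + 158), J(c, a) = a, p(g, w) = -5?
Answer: -78443/4 ≈ -19611.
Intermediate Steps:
A(C) = -5/4 (A(C) = (1/4)*(-5) = -5/4)
y(u) = 9 + 3*(158 + u)*(-5/4 + u) (y(u) = 9 + 3*((u - 5/4)*(u + 158)) = 9 + 3*((-5/4 + u)*(158 + u)) = 9 + 3*((158 + u)*(-5/4 + u)) = 9 + 3*(158 + u)*(-5/4 + u))
(J(-101, -177) - 28868) + y(19) = (-177 - 28868) + (-1167/2 + 3*19**2 + (1881/4)*19) = -29045 + (-1167/2 + 3*361 + 35739/4) = -29045 + (-1167/2 + 1083 + 35739/4) = -29045 + 37737/4 = -78443/4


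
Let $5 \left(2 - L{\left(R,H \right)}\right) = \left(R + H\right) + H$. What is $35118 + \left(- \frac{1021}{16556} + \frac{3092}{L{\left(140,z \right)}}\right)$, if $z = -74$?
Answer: $\frac{5360691163}{149004} \approx 35977.0$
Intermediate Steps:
$L{\left(R,H \right)} = 2 - \frac{2 H}{5} - \frac{R}{5}$ ($L{\left(R,H \right)} = 2 - \frac{\left(R + H\right) + H}{5} = 2 - \frac{\left(H + R\right) + H}{5} = 2 - \frac{R + 2 H}{5} = 2 - \left(\frac{R}{5} + \frac{2 H}{5}\right) = 2 - \frac{2 H}{5} - \frac{R}{5}$)
$35118 + \left(- \frac{1021}{16556} + \frac{3092}{L{\left(140,z \right)}}\right) = 35118 + \left(- \frac{1021}{16556} + \frac{3092}{2 - - \frac{148}{5} - 28}\right) = 35118 + \left(\left(-1021\right) \frac{1}{16556} + \frac{3092}{2 + \frac{148}{5} - 28}\right) = 35118 - \left(\frac{1021}{16556} - \frac{3092}{\frac{18}{5}}\right) = 35118 + \left(- \frac{1021}{16556} + 3092 \cdot \frac{5}{18}\right) = 35118 + \left(- \frac{1021}{16556} + \frac{7730}{9}\right) = 35118 + \frac{127968691}{149004} = \frac{5360691163}{149004}$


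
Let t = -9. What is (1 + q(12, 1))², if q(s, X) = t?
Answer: 64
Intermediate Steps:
q(s, X) = -9
(1 + q(12, 1))² = (1 - 9)² = (-8)² = 64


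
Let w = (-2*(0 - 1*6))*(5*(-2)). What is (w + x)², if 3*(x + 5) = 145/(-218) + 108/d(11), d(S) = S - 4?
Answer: 302193177841/20958084 ≈ 14419.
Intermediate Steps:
d(S) = -4 + S
x = -361/4578 (x = -5 + (145/(-218) + 108/(-4 + 11))/3 = -5 + (145*(-1/218) + 108/7)/3 = -5 + (-145/218 + 108*(⅐))/3 = -5 + (-145/218 + 108/7)/3 = -5 + (⅓)*(22529/1526) = -5 + 22529/4578 = -361/4578 ≈ -0.078855)
w = -120 (w = -2*(0 - 6)*(-10) = -2*(-6)*(-10) = 12*(-10) = -120)
(w + x)² = (-120 - 361/4578)² = (-549721/4578)² = 302193177841/20958084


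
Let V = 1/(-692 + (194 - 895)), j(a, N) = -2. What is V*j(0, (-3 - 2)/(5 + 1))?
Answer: 2/1393 ≈ 0.0014357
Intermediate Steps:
V = -1/1393 (V = 1/(-692 - 701) = 1/(-1393) = -1/1393 ≈ -0.00071787)
V*j(0, (-3 - 2)/(5 + 1)) = -1/1393*(-2) = 2/1393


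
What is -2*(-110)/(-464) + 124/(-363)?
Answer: -34349/42108 ≈ -0.81574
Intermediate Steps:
-2*(-110)/(-464) + 124/(-363) = 220*(-1/464) + 124*(-1/363) = -55/116 - 124/363 = -34349/42108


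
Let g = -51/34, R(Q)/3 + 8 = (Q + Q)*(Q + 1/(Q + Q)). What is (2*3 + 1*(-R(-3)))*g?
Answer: 81/2 ≈ 40.500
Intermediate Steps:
R(Q) = -24 + 6*Q*(Q + 1/(2*Q)) (R(Q) = -24 + 3*((Q + Q)*(Q + 1/(Q + Q))) = -24 + 3*((2*Q)*(Q + 1/(2*Q))) = -24 + 3*(2*Q*(Q + 1/(2*Q))) = -24 + 6*Q*(Q + 1/(2*Q)))
g = -3/2 (g = -51*1/34 = -3/2 ≈ -1.5000)
(2*3 + 1*(-R(-3)))*g = (2*3 + 1*(-(-21 + 6*(-3)²)))*(-3/2) = (6 + 1*(-(-21 + 6*9)))*(-3/2) = (6 + 1*(-(-21 + 54)))*(-3/2) = (6 + 1*(-1*33))*(-3/2) = (6 + 1*(-33))*(-3/2) = (6 - 33)*(-3/2) = -27*(-3/2) = 81/2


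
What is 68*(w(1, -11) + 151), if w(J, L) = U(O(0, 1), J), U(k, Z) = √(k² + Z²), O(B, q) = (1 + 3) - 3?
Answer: 10268 + 68*√2 ≈ 10364.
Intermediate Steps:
O(B, q) = 1 (O(B, q) = 4 - 3 = 1)
U(k, Z) = √(Z² + k²)
w(J, L) = √(1 + J²) (w(J, L) = √(J² + 1²) = √(J² + 1) = √(1 + J²))
68*(w(1, -11) + 151) = 68*(√(1 + 1²) + 151) = 68*(√(1 + 1) + 151) = 68*(√2 + 151) = 68*(151 + √2) = 10268 + 68*√2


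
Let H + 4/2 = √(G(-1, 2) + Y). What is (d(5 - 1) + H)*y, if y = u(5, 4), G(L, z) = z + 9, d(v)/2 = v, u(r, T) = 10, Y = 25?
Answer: 120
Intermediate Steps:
d(v) = 2*v
G(L, z) = 9 + z
y = 10
H = 4 (H = -2 + √((9 + 2) + 25) = -2 + √(11 + 25) = -2 + √36 = -2 + 6 = 4)
(d(5 - 1) + H)*y = (2*(5 - 1) + 4)*10 = (2*4 + 4)*10 = (8 + 4)*10 = 12*10 = 120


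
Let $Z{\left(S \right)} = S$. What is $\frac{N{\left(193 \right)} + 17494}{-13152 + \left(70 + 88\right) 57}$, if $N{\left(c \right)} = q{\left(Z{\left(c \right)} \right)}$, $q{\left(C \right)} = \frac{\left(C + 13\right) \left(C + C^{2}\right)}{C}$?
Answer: $- \frac{28729}{2073} \approx -13.859$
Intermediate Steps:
$q{\left(C \right)} = \frac{\left(13 + C\right) \left(C + C^{2}\right)}{C}$
$N{\left(c \right)} = 13 + c^{2} + 14 c$
$\frac{N{\left(193 \right)} + 17494}{-13152 + \left(70 + 88\right) 57} = \frac{\left(13 + 193^{2} + 14 \cdot 193\right) + 17494}{-13152 + \left(70 + 88\right) 57} = \frac{\left(13 + 37249 + 2702\right) + 17494}{-13152 + 158 \cdot 57} = \frac{39964 + 17494}{-13152 + 9006} = \frac{57458}{-4146} = 57458 \left(- \frac{1}{4146}\right) = - \frac{28729}{2073}$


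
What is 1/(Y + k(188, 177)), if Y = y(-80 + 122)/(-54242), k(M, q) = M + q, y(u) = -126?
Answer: 27121/9899228 ≈ 0.0027397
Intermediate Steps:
Y = 63/27121 (Y = -126/(-54242) = -126*(-1/54242) = 63/27121 ≈ 0.0023229)
1/(Y + k(188, 177)) = 1/(63/27121 + (188 + 177)) = 1/(63/27121 + 365) = 1/(9899228/27121) = 27121/9899228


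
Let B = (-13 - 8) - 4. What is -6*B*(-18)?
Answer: -2700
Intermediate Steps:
B = -25 (B = -21 - 4 = -25)
-6*B*(-18) = -6*(-25)*(-18) = 150*(-18) = -2700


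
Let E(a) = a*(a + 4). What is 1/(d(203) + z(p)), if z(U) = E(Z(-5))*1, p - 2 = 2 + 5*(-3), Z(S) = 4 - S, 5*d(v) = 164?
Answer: 5/749 ≈ 0.0066756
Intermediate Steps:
d(v) = 164/5 (d(v) = (⅕)*164 = 164/5)
E(a) = a*(4 + a)
p = -11 (p = 2 + (2 + 5*(-3)) = 2 + (2 - 15) = 2 - 13 = -11)
z(U) = 117 (z(U) = ((4 - 1*(-5))*(4 + (4 - 1*(-5))))*1 = ((4 + 5)*(4 + (4 + 5)))*1 = (9*(4 + 9))*1 = (9*13)*1 = 117*1 = 117)
1/(d(203) + z(p)) = 1/(164/5 + 117) = 1/(749/5) = 5/749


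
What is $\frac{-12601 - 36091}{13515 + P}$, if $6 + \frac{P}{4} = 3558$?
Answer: $- \frac{48692}{27723} \approx -1.7564$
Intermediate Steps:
$P = 14208$ ($P = -24 + 4 \cdot 3558 = -24 + 14232 = 14208$)
$\frac{-12601 - 36091}{13515 + P} = \frac{-12601 - 36091}{13515 + 14208} = - \frac{48692}{27723}$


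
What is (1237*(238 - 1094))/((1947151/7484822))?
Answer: -7925468440784/1947151 ≈ -4.0703e+6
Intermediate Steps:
(1237*(238 - 1094))/((1947151/7484822)) = (1237*(-856))/((1947151*(1/7484822))) = -1058872/1947151/7484822 = -1058872*7484822/1947151 = -7925468440784/1947151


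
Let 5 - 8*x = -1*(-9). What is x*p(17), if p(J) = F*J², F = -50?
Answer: 7225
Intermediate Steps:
p(J) = -50*J²
x = -½ (x = 5/8 - (-1)*(-9)/8 = 5/8 - ⅛*9 = 5/8 - 9/8 = -½ ≈ -0.50000)
x*p(17) = -(-25)*17² = -(-25)*289 = -½*(-14450) = 7225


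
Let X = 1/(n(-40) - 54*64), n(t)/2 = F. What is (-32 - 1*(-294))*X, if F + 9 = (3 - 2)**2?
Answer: -131/1736 ≈ -0.075461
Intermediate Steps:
F = -8 (F = -9 + (3 - 2)**2 = -9 + 1**2 = -9 + 1 = -8)
n(t) = -16 (n(t) = 2*(-8) = -16)
X = -1/3472 (X = 1/(-16 - 54*64) = 1/(-16 - 3456) = 1/(-3472) = -1/3472 ≈ -0.00028802)
(-32 - 1*(-294))*X = (-32 - 1*(-294))*(-1/3472) = (-32 + 294)*(-1/3472) = 262*(-1/3472) = -131/1736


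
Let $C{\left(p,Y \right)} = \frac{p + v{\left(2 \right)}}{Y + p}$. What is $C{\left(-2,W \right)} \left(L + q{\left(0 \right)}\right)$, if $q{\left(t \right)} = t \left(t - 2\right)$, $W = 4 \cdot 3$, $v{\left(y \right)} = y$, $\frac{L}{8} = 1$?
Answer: $0$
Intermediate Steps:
$L = 8$ ($L = 8 \cdot 1 = 8$)
$W = 12$
$q{\left(t \right)} = t \left(-2 + t\right)$
$C{\left(p,Y \right)} = \frac{2 + p}{Y + p}$ ($C{\left(p,Y \right)} = \frac{p + 2}{Y + p} = \frac{2 + p}{Y + p}$)
$C{\left(-2,W \right)} \left(L + q{\left(0 \right)}\right) = \frac{2 - 2}{12 - 2} \left(8 + 0 \left(-2 + 0\right)\right) = \frac{1}{10} \cdot 0 \left(8 + 0 \left(-2\right)\right) = \frac{1}{10} \cdot 0 \left(8 + 0\right) = 0 \cdot 8 = 0$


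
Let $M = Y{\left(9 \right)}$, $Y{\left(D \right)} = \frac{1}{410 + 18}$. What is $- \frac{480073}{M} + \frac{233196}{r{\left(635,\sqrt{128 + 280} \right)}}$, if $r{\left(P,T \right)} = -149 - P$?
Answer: $- \frac{40272422123}{196} \approx -2.0547 \cdot 10^{8}$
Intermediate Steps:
$Y{\left(D \right)} = \frac{1}{428}$
$M = \frac{1}{428} \approx 0.0023364$
$- \frac{480073}{M} + \frac{233196}{r{\left(635,\sqrt{128 + 280} \right)}} = - 480073 \frac{1}{\frac{1}{428}} + \frac{233196}{-149 - 635} = \left(-480073\right) 428 + \frac{233196}{-149 - 635} = -205471244 + \frac{233196}{-784} = -205471244 + 233196 \left(- \frac{1}{784}\right) = -205471244 - \frac{58299}{196} = - \frac{40272422123}{196}$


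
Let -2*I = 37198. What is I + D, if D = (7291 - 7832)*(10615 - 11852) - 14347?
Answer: 636271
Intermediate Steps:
I = -18599 (I = -½*37198 = -18599)
D = 654870 (D = -541*(-1237) - 14347 = 669217 - 14347 = 654870)
I + D = -18599 + 654870 = 636271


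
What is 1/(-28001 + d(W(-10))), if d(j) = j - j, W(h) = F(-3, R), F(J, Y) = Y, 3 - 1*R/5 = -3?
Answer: -1/28001 ≈ -3.5713e-5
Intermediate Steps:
R = 30 (R = 15 - 5*(-3) = 15 + 15 = 30)
W(h) = 30
d(j) = 0
1/(-28001 + d(W(-10))) = 1/(-28001 + 0) = 1/(-28001) = -1/28001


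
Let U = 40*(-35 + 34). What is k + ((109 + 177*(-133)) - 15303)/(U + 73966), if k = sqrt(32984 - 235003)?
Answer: -38735/73926 + I*sqrt(202019) ≈ -0.52397 + 449.47*I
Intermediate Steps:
U = -40 (U = 40*(-1) = -40)
k = I*sqrt(202019) (k = sqrt(-202019) = I*sqrt(202019) ≈ 449.47*I)
k + ((109 + 177*(-133)) - 15303)/(U + 73966) = I*sqrt(202019) + ((109 + 177*(-133)) - 15303)/(-40 + 73966) = I*sqrt(202019) + ((109 - 23541) - 15303)/73926 = I*sqrt(202019) + (-23432 - 15303)*(1/73926) = I*sqrt(202019) - 38735*1/73926 = I*sqrt(202019) - 38735/73926 = -38735/73926 + I*sqrt(202019)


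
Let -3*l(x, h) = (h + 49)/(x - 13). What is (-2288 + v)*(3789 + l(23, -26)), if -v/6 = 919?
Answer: -443336947/15 ≈ -2.9556e+7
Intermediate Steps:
v = -5514 (v = -6*919 = -5514)
l(x, h) = -(49 + h)/(3*(-13 + x)) (l(x, h) = -(h + 49)/(3*(x - 13)) = -(49 + h)/(3*(-13 + x)))
(-2288 + v)*(3789 + l(23, -26)) = (-2288 - 5514)*(3789 + (-49 - 1*(-26))/(3*(-13 + 23))) = -7802*(3789 + (1/3)*(-49 + 26)/10) = -7802*(3789 + (1/3)*(1/10)*(-23)) = -7802*(3789 - 23/30) = -7802*113647/30 = -443336947/15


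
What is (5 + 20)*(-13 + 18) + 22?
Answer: 147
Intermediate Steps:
(5 + 20)*(-13 + 18) + 22 = 25*5 + 22 = 125 + 22 = 147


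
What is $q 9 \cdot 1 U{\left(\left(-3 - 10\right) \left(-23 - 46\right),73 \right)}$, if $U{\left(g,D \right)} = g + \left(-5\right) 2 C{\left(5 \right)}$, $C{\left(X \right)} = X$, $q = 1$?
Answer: $7623$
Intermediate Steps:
$U{\left(g,D \right)} = -50 + g$ ($U{\left(g,D \right)} = g + \left(-5\right) 2 \cdot 5 = g - 50 = -50 + g$)
$q 9 \cdot 1 U{\left(\left(-3 - 10\right) \left(-23 - 46\right),73 \right)} = 1 \cdot 9 \cdot 1 \left(-50 + \left(-3 - 10\right) \left(-23 - 46\right)\right) = 9 \cdot 1 \left(-50 - -897\right) = 9 \left(-50 + 897\right) = 9 \cdot 847 = 7623$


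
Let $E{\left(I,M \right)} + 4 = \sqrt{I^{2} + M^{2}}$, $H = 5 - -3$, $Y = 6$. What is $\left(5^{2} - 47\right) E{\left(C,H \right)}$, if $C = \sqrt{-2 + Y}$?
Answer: $88 - 44 \sqrt{17} \approx -93.417$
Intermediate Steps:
$C = 2$ ($C = \sqrt{-2 + 6} = \sqrt{4} = 2$)
$H = 8$ ($H = 5 + 3 = 8$)
$E{\left(I,M \right)} = -4 + \sqrt{I^{2} + M^{2}}$
$\left(5^{2} - 47\right) E{\left(C,H \right)} = \left(5^{2} - 47\right) \left(-4 + \sqrt{2^{2} + 8^{2}}\right) = \left(25 - 47\right) \left(-4 + \sqrt{4 + 64}\right) = - 22 \left(-4 + \sqrt{68}\right) = - 22 \left(-4 + 2 \sqrt{17}\right) = 88 - 44 \sqrt{17}$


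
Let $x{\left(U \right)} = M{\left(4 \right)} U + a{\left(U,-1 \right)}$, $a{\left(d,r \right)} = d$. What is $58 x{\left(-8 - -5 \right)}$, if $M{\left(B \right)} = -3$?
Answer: $348$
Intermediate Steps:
$x{\left(U \right)} = - 2 U$ ($x{\left(U \right)} = - 3 U + U = - 2 U$)
$58 x{\left(-8 - -5 \right)} = 58 \left(- 2 \left(-8 - -5\right)\right) = 58 \left(- 2 \left(-8 + 5\right)\right) = 58 \left(\left(-2\right) \left(-3\right)\right) = 58 \cdot 6 = 348$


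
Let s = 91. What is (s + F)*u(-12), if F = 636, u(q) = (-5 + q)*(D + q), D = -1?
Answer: 160667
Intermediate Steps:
u(q) = (-1 + q)*(-5 + q) (u(q) = (-5 + q)*(-1 + q) = (-1 + q)*(-5 + q))
(s + F)*u(-12) = (91 + 636)*(5 + (-12)**2 - 6*(-12)) = 727*(5 + 144 + 72) = 727*221 = 160667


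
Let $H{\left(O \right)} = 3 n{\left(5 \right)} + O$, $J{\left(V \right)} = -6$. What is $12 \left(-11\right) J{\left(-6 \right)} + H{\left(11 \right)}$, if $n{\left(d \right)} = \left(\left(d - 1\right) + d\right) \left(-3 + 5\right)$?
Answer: $857$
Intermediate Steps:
$n{\left(d \right)} = -2 + 4 d$ ($n{\left(d \right)} = \left(\left(-1 + d\right) + d\right) 2 = \left(-1 + 2 d\right) 2 = -2 + 4 d$)
$H{\left(O \right)} = 54 + O$ ($H{\left(O \right)} = 3 \left(-2 + 4 \cdot 5\right) + O = 3 \left(-2 + 20\right) + O = 3 \cdot 18 + O = 54 + O$)
$12 \left(-11\right) J{\left(-6 \right)} + H{\left(11 \right)} = 12 \left(-11\right) \left(-6\right) + \left(54 + 11\right) = \left(-132\right) \left(-6\right) + 65 = 792 + 65 = 857$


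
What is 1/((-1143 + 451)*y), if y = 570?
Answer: -1/394440 ≈ -2.5352e-6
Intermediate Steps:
1/((-1143 + 451)*y) = 1/((-1143 + 451)*570) = 1/(-692*570) = 1/(-394440) = -1/394440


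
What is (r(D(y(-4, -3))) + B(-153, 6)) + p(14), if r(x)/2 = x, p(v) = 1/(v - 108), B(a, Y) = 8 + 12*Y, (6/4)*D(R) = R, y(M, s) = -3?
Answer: 7143/94 ≈ 75.989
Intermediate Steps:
D(R) = 2*R/3
p(v) = 1/(-108 + v)
r(x) = 2*x
(r(D(y(-4, -3))) + B(-153, 6)) + p(14) = (2*((2/3)*(-3)) + (8 + 12*6)) + 1/(-108 + 14) = (2*(-2) + (8 + 72)) + 1/(-94) = (-4 + 80) - 1/94 = 76 - 1/94 = 7143/94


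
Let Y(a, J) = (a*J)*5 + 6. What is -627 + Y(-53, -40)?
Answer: 9979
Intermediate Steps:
Y(a, J) = 6 + 5*J*a (Y(a, J) = (J*a)*5 + 6 = 5*J*a + 6 = 6 + 5*J*a)
-627 + Y(-53, -40) = -627 + (6 + 5*(-40)*(-53)) = -627 + (6 + 10600) = -627 + 10606 = 9979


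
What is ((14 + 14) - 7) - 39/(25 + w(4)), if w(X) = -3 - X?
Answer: 113/6 ≈ 18.833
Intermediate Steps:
((14 + 14) - 7) - 39/(25 + w(4)) = ((14 + 14) - 7) - 39/(25 + (-3 - 1*4)) = (28 - 7) - 39/(25 + (-3 - 4)) = 21 - 39/(25 - 7) = 21 - 39/18 = 21 + (1/18)*(-39) = 21 - 13/6 = 113/6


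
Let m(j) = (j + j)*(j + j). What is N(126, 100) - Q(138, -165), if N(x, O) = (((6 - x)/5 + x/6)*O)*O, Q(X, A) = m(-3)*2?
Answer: -30072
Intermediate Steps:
m(j) = 4*j² (m(j) = (2*j)*(2*j) = 4*j²)
Q(X, A) = 72 (Q(X, A) = (4*(-3)²)*2 = (4*9)*2 = 36*2 = 72)
N(x, O) = O²*(6/5 - x/30) (N(x, O) = (((6 - x)*(⅕) + x*(⅙))*O)*O = (((6/5 - x/5) + x/6)*O)*O = ((6/5 - x/30)*O)*O = (O*(6/5 - x/30))*O = O²*(6/5 - x/30))
N(126, 100) - Q(138, -165) = (1/30)*100²*(36 - 1*126) - 1*72 = (1/30)*10000*(36 - 126) - 72 = (1/30)*10000*(-90) - 72 = -30000 - 72 = -30072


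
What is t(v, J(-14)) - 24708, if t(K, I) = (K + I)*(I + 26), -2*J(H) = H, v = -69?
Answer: -26754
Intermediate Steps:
J(H) = -H/2
t(K, I) = (26 + I)*(I + K) (t(K, I) = (I + K)*(26 + I) = (26 + I)*(I + K))
t(v, J(-14)) - 24708 = ((-½*(-14))² + 26*(-½*(-14)) + 26*(-69) - ½*(-14)*(-69)) - 24708 = (7² + 26*7 - 1794 + 7*(-69)) - 24708 = (49 + 182 - 1794 - 483) - 24708 = -2046 - 24708 = -26754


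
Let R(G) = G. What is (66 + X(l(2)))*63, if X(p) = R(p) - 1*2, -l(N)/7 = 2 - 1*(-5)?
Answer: 945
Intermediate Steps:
l(N) = -49 (l(N) = -7*(2 - 1*(-5)) = -7*(2 + 5) = -7*7 = -49)
X(p) = -2 + p (X(p) = p - 1*2 = p - 2 = -2 + p)
(66 + X(l(2)))*63 = (66 + (-2 - 49))*63 = (66 - 51)*63 = 15*63 = 945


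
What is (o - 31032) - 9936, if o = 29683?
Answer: -11285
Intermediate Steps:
(o - 31032) - 9936 = (29683 - 31032) - 9936 = -1349 - 9936 = -11285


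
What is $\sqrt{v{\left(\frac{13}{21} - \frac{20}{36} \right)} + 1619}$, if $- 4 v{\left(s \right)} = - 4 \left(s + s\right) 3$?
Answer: $\frac{\sqrt{714147}}{21} \approx 40.242$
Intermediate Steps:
$v{\left(s \right)} = 6 s$ ($v{\left(s \right)} = - \frac{- 4 \left(s + s\right) 3}{4} = - \frac{- 4 \cdot 2 s 3}{4} = - \frac{- 8 s 3}{4} = - \frac{\left(-24\right) s}{4} = 6 s$)
$\sqrt{v{\left(\frac{13}{21} - \frac{20}{36} \right)} + 1619} = \sqrt{6 \left(\frac{13}{21} - \frac{20}{36}\right) + 1619} = \sqrt{6 \left(13 \cdot \frac{1}{21} - \frac{5}{9}\right) + 1619} = \sqrt{6 \left(\frac{13}{21} - \frac{5}{9}\right) + 1619} = \sqrt{6 \cdot \frac{4}{63} + 1619} = \sqrt{\frac{8}{21} + 1619} = \sqrt{\frac{34007}{21}} = \frac{\sqrt{714147}}{21}$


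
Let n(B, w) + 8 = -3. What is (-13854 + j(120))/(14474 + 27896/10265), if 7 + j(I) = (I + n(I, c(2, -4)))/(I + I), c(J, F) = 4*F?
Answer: -6829368143/7132968288 ≈ -0.95744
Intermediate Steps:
n(B, w) = -11 (n(B, w) = -8 - 3 = -11)
j(I) = -7 + (-11 + I)/(2*I) (j(I) = -7 + (I - 11)/(I + I) = -7 + (-11 + I)/((2*I)) = -7 + (-11 + I)*(1/(2*I)) = -7 + (-11 + I)/(2*I))
(-13854 + j(120))/(14474 + 27896/10265) = (-13854 + (½)*(-11 - 13*120)/120)/(14474 + 27896/10265) = (-13854 + (½)*(1/120)*(-11 - 1560))/(14474 + 27896*(1/10265)) = (-13854 + (½)*(1/120)*(-1571))/(14474 + 27896/10265) = (-13854 - 1571/240)/(148603506/10265) = -3326531/240*10265/148603506 = -6829368143/7132968288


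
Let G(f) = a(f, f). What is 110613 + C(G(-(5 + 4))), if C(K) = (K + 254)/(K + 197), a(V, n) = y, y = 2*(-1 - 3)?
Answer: 6968701/63 ≈ 1.1061e+5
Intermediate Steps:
y = -8 (y = 2*(-4) = -8)
a(V, n) = -8
G(f) = -8
C(K) = (254 + K)/(197 + K)
110613 + C(G(-(5 + 4))) = 110613 + (254 - 8)/(197 - 8) = 110613 + 246/189 = 110613 + (1/189)*246 = 110613 + 82/63 = 6968701/63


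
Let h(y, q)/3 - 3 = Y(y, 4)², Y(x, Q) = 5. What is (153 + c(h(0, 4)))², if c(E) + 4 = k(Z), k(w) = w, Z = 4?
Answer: 23409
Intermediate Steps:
h(y, q) = 84 (h(y, q) = 9 + 3*5² = 9 + 3*25 = 9 + 75 = 84)
c(E) = 0 (c(E) = -4 + 4 = 0)
(153 + c(h(0, 4)))² = (153 + 0)² = 153² = 23409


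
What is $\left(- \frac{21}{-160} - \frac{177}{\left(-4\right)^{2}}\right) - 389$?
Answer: $- \frac{63989}{160} \approx -399.93$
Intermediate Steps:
$\left(- \frac{21}{-160} - \frac{177}{\left(-4\right)^{2}}\right) - 389 = \left(\left(-21\right) \left(- \frac{1}{160}\right) - \frac{177}{16}\right) - 389 = \left(\frac{21}{160} - \frac{177}{16}\right) - 389 = - \frac{1749}{160} - 389 = - \frac{63989}{160}$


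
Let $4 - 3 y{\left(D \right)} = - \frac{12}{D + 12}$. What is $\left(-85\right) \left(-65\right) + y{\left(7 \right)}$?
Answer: $\frac{315013}{57} \approx 5526.5$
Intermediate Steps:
$y{\left(D \right)} = \frac{4}{3} + \frac{4}{12 + D}$ ($y{\left(D \right)} = \frac{4}{3} - \frac{\left(-12\right) \frac{1}{D + 12}}{3} = \frac{4}{3} - \frac{\left(-12\right) \frac{1}{12 + D}}{3} = \frac{4}{3} + \frac{4}{12 + D}$)
$\left(-85\right) \left(-65\right) + y{\left(7 \right)} = \left(-85\right) \left(-65\right) + \frac{4 \left(15 + 7\right)}{3 \left(12 + 7\right)} = 5525 + \frac{4}{3} \cdot \frac{1}{19} \cdot 22 = 5525 + \frac{88}{57} = \frac{315013}{57}$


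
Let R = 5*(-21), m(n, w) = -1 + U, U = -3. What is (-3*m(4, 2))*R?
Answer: -1260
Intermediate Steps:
m(n, w) = -4 (m(n, w) = -1 - 3 = -4)
R = -105
(-3*m(4, 2))*R = -3*(-4)*(-105) = 12*(-105) = -1260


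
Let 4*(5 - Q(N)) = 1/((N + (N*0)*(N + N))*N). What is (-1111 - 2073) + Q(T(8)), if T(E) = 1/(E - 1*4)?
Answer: -3183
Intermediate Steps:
T(E) = 1/(-4 + E) (T(E) = 1/(E - 4) = 1/(-4 + E))
Q(N) = 5 - 1/(4*N²) (Q(N) = 5 - 1/(4*(N + (N*0)*(N + N))*N) = 5 - 1/(4*(N + 0*(2*N))*N) = 5 - 1/(4*(N + 0)*N) = 5 - 1/(4*N*N) = 5 - 1/(4*N²))
(-1111 - 2073) + Q(T(8)) = (-1111 - 2073) + (5 - (-4 + 8)²/4) = -3184 + (5 - 1/(4*(1/4)²)) = -3184 + (5 - 1/(4*4⁻²)) = -3184 + (5 - ¼*16) = -3184 + (5 - 4) = -3184 + 1 = -3183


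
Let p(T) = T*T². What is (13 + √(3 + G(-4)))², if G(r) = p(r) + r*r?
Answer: 124 + 78*I*√5 ≈ 124.0 + 174.41*I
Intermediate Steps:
p(T) = T³
G(r) = r² + r³ (G(r) = r³ + r*r = r³ + r² = r² + r³)
(13 + √(3 + G(-4)))² = (13 + √(3 + (-4)²*(1 - 4)))² = (13 + √(3 + 16*(-3)))² = (13 + √(3 - 48))² = (13 + √(-45))² = (13 + 3*I*√5)²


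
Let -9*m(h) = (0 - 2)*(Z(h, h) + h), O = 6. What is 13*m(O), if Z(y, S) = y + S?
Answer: 52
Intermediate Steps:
Z(y, S) = S + y
m(h) = 2*h/3 (m(h) = -(0 - 2)*((h + h) + h)/9 = -(-2)*(2*h + h)/9 = -(-2)*3*h/9 = -(-2)*h/3 = 2*h/3)
13*m(O) = 13*((2/3)*6) = 13*4 = 52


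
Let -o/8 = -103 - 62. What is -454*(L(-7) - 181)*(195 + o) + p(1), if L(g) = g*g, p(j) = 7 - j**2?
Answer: 90790926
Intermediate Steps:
o = 1320 (o = -8*(-103 - 62) = -8*(-165) = 1320)
L(g) = g**2
-454*(L(-7) - 181)*(195 + o) + p(1) = -454*((-7)**2 - 181)*(195 + 1320) + (7 - 1*1**2) = -454*(49 - 181)*1515 + (7 - 1*1) = -(-59928)*1515 + (7 - 1) = -454*(-199980) + 6 = 90790920 + 6 = 90790926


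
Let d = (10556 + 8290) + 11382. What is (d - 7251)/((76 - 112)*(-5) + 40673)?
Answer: 22977/40853 ≈ 0.56243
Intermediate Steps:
d = 30228 (d = 18846 + 11382 = 30228)
(d - 7251)/((76 - 112)*(-5) + 40673) = (30228 - 7251)/((76 - 112)*(-5) + 40673) = 22977/(-36*(-5) + 40673) = 22977/(180 + 40673) = 22977/40853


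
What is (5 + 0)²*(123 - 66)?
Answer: 1425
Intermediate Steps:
(5 + 0)²*(123 - 66) = 5²*57 = 25*57 = 1425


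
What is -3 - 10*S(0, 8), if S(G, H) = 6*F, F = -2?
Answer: 117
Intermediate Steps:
S(G, H) = -12 (S(G, H) = 6*(-2) = -12)
-3 - 10*S(0, 8) = -3 - 10*(-12) = -3 + 120 = 117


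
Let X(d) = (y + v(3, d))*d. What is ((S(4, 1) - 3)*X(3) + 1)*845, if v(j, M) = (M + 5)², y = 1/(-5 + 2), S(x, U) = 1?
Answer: -321945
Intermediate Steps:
y = -⅓ (y = 1/(-3) = -⅓ ≈ -0.33333)
v(j, M) = (5 + M)²
X(d) = d*(-⅓ + (5 + d)²) (X(d) = (-⅓ + (5 + d)²)*d = d*(-⅓ + (5 + d)²))
((S(4, 1) - 3)*X(3) + 1)*845 = ((1 - 3)*(-⅓*3 + 3*(5 + 3)²) + 1)*845 = (-2*(-1 + 3*8²) + 1)*845 = (-2*(-1 + 3*64) + 1)*845 = (-2*(-1 + 192) + 1)*845 = (-2*191 + 1)*845 = (-382 + 1)*845 = -381*845 = -321945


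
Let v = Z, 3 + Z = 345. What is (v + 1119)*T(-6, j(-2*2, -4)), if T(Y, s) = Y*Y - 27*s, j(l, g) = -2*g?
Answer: -262980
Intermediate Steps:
Z = 342 (Z = -3 + 345 = 342)
T(Y, s) = Y² - 27*s
v = 342
(v + 1119)*T(-6, j(-2*2, -4)) = (342 + 1119)*((-6)² - (-54)*(-4)) = 1461*(36 - 27*8) = 1461*(36 - 216) = 1461*(-180) = -262980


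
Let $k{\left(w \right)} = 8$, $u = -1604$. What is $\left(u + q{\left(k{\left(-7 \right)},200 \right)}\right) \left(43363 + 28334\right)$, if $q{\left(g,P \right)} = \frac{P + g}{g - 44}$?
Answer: $- \frac{346248712}{3} \approx -1.1542 \cdot 10^{8}$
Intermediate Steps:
$q{\left(g,P \right)} = \frac{P + g}{-44 + g}$
$\left(u + q{\left(k{\left(-7 \right)},200 \right)}\right) \left(43363 + 28334\right) = \left(-1604 + \frac{200 + 8}{-44 + 8}\right) \left(43363 + 28334\right) = \left(-1604 + \frac{1}{-36} \cdot 208\right) 71697 = \left(-1604 - \frac{52}{9}\right) 71697 = \left(- \frac{14488}{9}\right) 71697 = - \frac{346248712}{3}$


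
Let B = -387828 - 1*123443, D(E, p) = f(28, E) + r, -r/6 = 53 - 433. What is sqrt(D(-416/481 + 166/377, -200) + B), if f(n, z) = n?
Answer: 7*I*sqrt(10387) ≈ 713.42*I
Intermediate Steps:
r = 2280 (r = -6*(53 - 433) = -6*(-380) = 2280)
D(E, p) = 2308 (D(E, p) = 28 + 2280 = 2308)
B = -511271 (B = -387828 - 123443 = -511271)
sqrt(D(-416/481 + 166/377, -200) + B) = sqrt(2308 - 511271) = sqrt(-508963) = 7*I*sqrt(10387)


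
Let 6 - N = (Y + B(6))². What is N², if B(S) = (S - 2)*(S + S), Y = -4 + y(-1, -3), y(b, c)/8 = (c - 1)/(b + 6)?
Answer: 1238617636/625 ≈ 1.9818e+6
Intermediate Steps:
y(b, c) = 8*(-1 + c)/(6 + b) (y(b, c) = 8*((c - 1)/(b + 6)) = 8*((-1 + c)/(6 + b)) = 8*(-1 + c)/(6 + b))
Y = -52/5 (Y = -4 + 8*(-1 - 3)/(6 - 1) = -4 + 8*(-4)/5 = -4 + 8*(⅕)*(-4) = -4 - 32/5 = -52/5 ≈ -10.400)
B(S) = 2*S*(-2 + S) (B(S) = (-2 + S)*(2*S) = 2*S*(-2 + S))
N = -35194/25 (N = 6 - (-52/5 + 2*6*(-2 + 6))² = 6 - (-52/5 + 2*6*4)² = 6 - (-52/5 + 48)² = 6 - (188/5)² = 6 - 1*35344/25 = 6 - 35344/25 = -35194/25 ≈ -1407.8)
N² = (-35194/25)² = 1238617636/625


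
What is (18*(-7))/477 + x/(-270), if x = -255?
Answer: 649/954 ≈ 0.68029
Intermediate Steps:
(18*(-7))/477 + x/(-270) = (18*(-7))/477 - 255/(-270) = -126*1/477 - 255*(-1/270) = -14/53 + 17/18 = 649/954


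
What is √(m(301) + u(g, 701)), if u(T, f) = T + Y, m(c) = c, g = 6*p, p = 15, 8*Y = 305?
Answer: √6866/4 ≈ 20.715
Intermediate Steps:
Y = 305/8 (Y = (⅛)*305 = 305/8 ≈ 38.125)
g = 90 (g = 6*15 = 90)
u(T, f) = 305/8 + T (u(T, f) = T + 305/8 = 305/8 + T)
√(m(301) + u(g, 701)) = √(301 + (305/8 + 90)) = √(301 + 1025/8) = √(3433/8) = √6866/4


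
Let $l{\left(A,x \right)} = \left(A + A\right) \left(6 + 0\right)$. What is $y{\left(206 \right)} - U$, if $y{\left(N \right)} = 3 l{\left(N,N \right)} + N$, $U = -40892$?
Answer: $48514$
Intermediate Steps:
$l{\left(A,x \right)} = 12 A$ ($l{\left(A,x \right)} = 2 A 6 = 12 A$)
$y{\left(N \right)} = 37 N$ ($y{\left(N \right)} = 3 \cdot 12 N + N = 36 N + N = 37 N$)
$y{\left(206 \right)} - U = 37 \cdot 206 - -40892 = 7622 + 40892 = 48514$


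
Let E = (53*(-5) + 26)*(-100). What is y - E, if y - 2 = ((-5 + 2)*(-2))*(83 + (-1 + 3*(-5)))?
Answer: -23496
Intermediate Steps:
E = 23900 (E = (-265 + 26)*(-100) = -239*(-100) = 23900)
y = 404 (y = 2 + ((-5 + 2)*(-2))*(83 + (-1 + 3*(-5))) = 2 + (-3*(-2))*(83 + (-1 - 15)) = 2 + 6*(83 - 16) = 2 + 6*67 = 2 + 402 = 404)
y - E = 404 - 1*23900 = 404 - 23900 = -23496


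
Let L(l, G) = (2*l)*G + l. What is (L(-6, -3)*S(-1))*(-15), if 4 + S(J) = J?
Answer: 2250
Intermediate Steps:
L(l, G) = l + 2*G*l (L(l, G) = 2*G*l + l = l + 2*G*l)
S(J) = -4 + J
(L(-6, -3)*S(-1))*(-15) = ((-6*(1 + 2*(-3)))*(-4 - 1))*(-15) = (-6*(1 - 6)*(-5))*(-15) = (-6*(-5)*(-5))*(-15) = (30*(-5))*(-15) = -150*(-15) = 2250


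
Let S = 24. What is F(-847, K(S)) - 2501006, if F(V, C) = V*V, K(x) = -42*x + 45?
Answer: -1783597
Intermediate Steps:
K(x) = 45 - 42*x
F(V, C) = V²
F(-847, K(S)) - 2501006 = (-847)² - 2501006 = 717409 - 2501006 = -1783597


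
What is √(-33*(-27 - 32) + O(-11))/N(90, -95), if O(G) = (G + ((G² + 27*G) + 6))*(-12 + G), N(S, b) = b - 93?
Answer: -√6110/188 ≈ -0.41578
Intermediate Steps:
N(S, b) = -93 + b
O(G) = (-12 + G)*(6 + G² + 28*G) (O(G) = (G + (6 + G² + 27*G))*(-12 + G) = (6 + G² + 28*G)*(-12 + G) = (-12 + G)*(6 + G² + 28*G))
√(-33*(-27 - 32) + O(-11))/N(90, -95) = √(-33*(-27 - 32) + (-72 + (-11)³ - 330*(-11) + 16*(-11)²))/(-93 - 95) = √(-33*(-59) + (-72 - 1331 + 3630 + 16*121))/(-188) = √(1947 + (-72 - 1331 + 3630 + 1936))*(-1/188) = √(1947 + 4163)*(-1/188) = √6110*(-1/188) = -√6110/188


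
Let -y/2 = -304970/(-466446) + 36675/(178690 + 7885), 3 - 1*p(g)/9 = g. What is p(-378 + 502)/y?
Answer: 111497152833/174133376 ≈ 640.30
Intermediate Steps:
p(g) = 27 - 9*g
y = -174133376/102384897 (y = -2*(-304970/(-466446) + 36675/(178690 + 7885)) = -2*(-304970*(-1/466446) + 36675/186575) = -2*(152485/233223 + 36675*(1/186575)) = -2*(152485/233223 + 1467/7463) = -2*87066688/102384897 = -174133376/102384897 ≈ -1.7008)
p(-378 + 502)/y = (27 - 9*(-378 + 502))/(-174133376/102384897) = (27 - 9*124)*(-102384897/174133376) = (27 - 1116)*(-102384897/174133376) = -1089*(-102384897/174133376) = 111497152833/174133376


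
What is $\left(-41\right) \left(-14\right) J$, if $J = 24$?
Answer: $13776$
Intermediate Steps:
$\left(-41\right) \left(-14\right) J = \left(-41\right) \left(-14\right) 24 = 574 \cdot 24 = 13776$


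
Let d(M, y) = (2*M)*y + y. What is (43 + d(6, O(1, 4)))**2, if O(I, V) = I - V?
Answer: 16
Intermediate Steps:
d(M, y) = y + 2*M*y (d(M, y) = 2*M*y + y = y + 2*M*y)
(43 + d(6, O(1, 4)))**2 = (43 + (1 - 1*4)*(1 + 2*6))**2 = (43 + (1 - 4)*(1 + 12))**2 = (43 - 3*13)**2 = (43 - 39)**2 = 4**2 = 16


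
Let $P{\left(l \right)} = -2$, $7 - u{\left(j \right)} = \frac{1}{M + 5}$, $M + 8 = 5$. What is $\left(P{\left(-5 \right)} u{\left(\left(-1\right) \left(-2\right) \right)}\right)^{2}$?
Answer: $169$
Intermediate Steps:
$M = -3$ ($M = -8 + 5 = -3$)
$u{\left(j \right)} = \frac{13}{2}$ ($u{\left(j \right)} = 7 - \frac{1}{-3 + 5} = 7 - \frac{1}{2} = \frac{13}{2}$)
$\left(P{\left(-5 \right)} u{\left(\left(-1\right) \left(-2\right) \right)}\right)^{2} = \left(\left(-2\right) \frac{13}{2}\right)^{2} = \left(-13\right)^{2} = 169$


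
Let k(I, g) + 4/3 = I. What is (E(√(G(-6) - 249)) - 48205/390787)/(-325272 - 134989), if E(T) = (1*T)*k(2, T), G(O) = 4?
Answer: 48205/179864015407 - 14*I*√5/1380783 ≈ 2.6801e-7 - 2.2672e-5*I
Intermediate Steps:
k(I, g) = -4/3 + I
E(T) = 2*T/3 (E(T) = (1*T)*(-4/3 + 2) = T*(⅔) = 2*T/3)
(E(√(G(-6) - 249)) - 48205/390787)/(-325272 - 134989) = (2*√(4 - 249)/3 - 48205/390787)/(-325272 - 134989) = (2*√(-245)/3 - 48205/390787)/(-460261) = (2*(7*I*√5)/3 - 1*48205/390787)*(-1/460261) = (14*I*√5/3 - 48205/390787)*(-1/460261) = (-48205/390787 + 14*I*√5/3)*(-1/460261) = 48205/179864015407 - 14*I*√5/1380783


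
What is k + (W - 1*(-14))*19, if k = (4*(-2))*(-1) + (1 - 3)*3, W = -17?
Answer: -55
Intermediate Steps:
k = 2 (k = -8*(-1) - 2*3 = 8 - 6 = 2)
k + (W - 1*(-14))*19 = 2 + (-17 - 1*(-14))*19 = 2 + (-17 + 14)*19 = 2 - 3*19 = 2 - 57 = -55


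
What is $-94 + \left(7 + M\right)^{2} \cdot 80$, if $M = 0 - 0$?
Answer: $3826$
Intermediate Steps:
$M = 0$ ($M = 0 + \left(-5 + 5\right) = 0 + 0 = 0$)
$-94 + \left(7 + M\right)^{2} \cdot 80 = -94 + \left(7 + 0\right)^{2} \cdot 80 = -94 + 7^{2} \cdot 80 = -94 + 49 \cdot 80 = -94 + 3920 = 3826$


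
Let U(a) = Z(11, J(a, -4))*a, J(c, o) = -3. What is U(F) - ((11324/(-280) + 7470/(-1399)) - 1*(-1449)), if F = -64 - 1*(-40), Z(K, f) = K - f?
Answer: -170321581/97930 ≈ -1739.2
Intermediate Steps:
F = -24 (F = -64 + 40 = -24)
U(a) = 14*a (U(a) = (11 - 1*(-3))*a = (11 + 3)*a = 14*a)
U(F) - ((11324/(-280) + 7470/(-1399)) - 1*(-1449)) = 14*(-24) - ((11324/(-280) + 7470/(-1399)) - 1*(-1449)) = -336 - ((11324*(-1/280) + 7470*(-1/1399)) + 1449) = -336 - ((-2831/70 - 7470/1399) + 1449) = -336 - (-4483469/97930 + 1449) = -336 - 1*137417101/97930 = -336 - 137417101/97930 = -170321581/97930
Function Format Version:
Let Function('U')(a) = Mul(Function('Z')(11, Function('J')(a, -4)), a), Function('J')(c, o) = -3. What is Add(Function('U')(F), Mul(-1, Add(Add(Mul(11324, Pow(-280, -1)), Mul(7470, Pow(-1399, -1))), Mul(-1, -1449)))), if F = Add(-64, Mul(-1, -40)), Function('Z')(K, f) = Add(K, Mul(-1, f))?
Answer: Rational(-170321581, 97930) ≈ -1739.2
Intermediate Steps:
F = -24 (F = Add(-64, 40) = -24)
Function('U')(a) = Mul(14, a) (Function('U')(a) = Mul(Add(11, Mul(-1, -3)), a) = Mul(Add(11, 3), a) = Mul(14, a))
Add(Function('U')(F), Mul(-1, Add(Add(Mul(11324, Pow(-280, -1)), Mul(7470, Pow(-1399, -1))), Mul(-1, -1449)))) = Add(Mul(14, -24), Mul(-1, Add(Add(Mul(11324, Pow(-280, -1)), Mul(7470, Pow(-1399, -1))), Mul(-1, -1449)))) = Add(-336, Mul(-1, Add(Add(Mul(11324, Rational(-1, 280)), Mul(7470, Rational(-1, 1399))), 1449))) = Add(-336, Mul(-1, Add(Add(Rational(-2831, 70), Rational(-7470, 1399)), 1449))) = Add(-336, Mul(-1, Add(Rational(-4483469, 97930), 1449))) = Add(-336, Mul(-1, Rational(137417101, 97930))) = Add(-336, Rational(-137417101, 97930)) = Rational(-170321581, 97930)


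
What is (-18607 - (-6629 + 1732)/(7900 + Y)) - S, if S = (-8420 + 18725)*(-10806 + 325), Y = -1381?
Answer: 703974415759/6519 ≈ 1.0799e+8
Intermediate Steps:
S = -108006705 (S = 10305*(-10481) = -108006705)
(-18607 - (-6629 + 1732)/(7900 + Y)) - S = (-18607 - (-6629 + 1732)/(7900 - 1381)) - 1*(-108006705) = (-18607 - (-4897)/6519) + 108006705 = (-18607 - 1*(-4897/6519)) + 108006705 = (-18607 + 4897/6519) + 108006705 = -121294136/6519 + 108006705 = 703974415759/6519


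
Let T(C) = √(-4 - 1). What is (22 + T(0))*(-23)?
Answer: -506 - 23*I*√5 ≈ -506.0 - 51.43*I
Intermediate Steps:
T(C) = I*√5 (T(C) = √(-5) = I*√5)
(22 + T(0))*(-23) = (22 + I*√5)*(-23) = -506 - 23*I*√5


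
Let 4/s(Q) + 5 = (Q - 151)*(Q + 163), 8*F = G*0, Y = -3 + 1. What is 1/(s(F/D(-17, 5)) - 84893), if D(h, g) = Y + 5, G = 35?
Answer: -12309/1044947939 ≈ -1.1780e-5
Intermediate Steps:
Y = -2
D(h, g) = 3 (D(h, g) = -2 + 5 = 3)
F = 0 (F = (35*0)/8 = (1/8)*0 = 0)
s(Q) = 4/(-5 + (-151 + Q)*(163 + Q)) (s(Q) = 4/(-5 + (Q - 151)*(Q + 163)) = 4/(-5 + (-151 + Q)*(163 + Q)))
1/(s(F/D(-17, 5)) - 84893) = 1/(4/(-24618 + (0/3)**2 + 12*(0/3)) - 84893) = 1/(4/(-24618 + (0*(1/3))**2 + 12*(0*(1/3))) - 84893) = 1/(4/(-24618 + 0**2 + 12*0) - 84893) = 1/(4/(-24618 + 0 + 0) - 84893) = 1/(4/(-24618) - 84893) = 1/(4*(-1/24618) - 84893) = 1/(-2/12309 - 84893) = 1/(-1044947939/12309) = -12309/1044947939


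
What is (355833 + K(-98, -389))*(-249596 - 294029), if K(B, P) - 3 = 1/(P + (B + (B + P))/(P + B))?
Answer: -36532945363693625/188858 ≈ -1.9344e+11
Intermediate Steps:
K(B, P) = 3 + 1/(P + (P + 2*B)/(B + P)) (K(B, P) = 3 + 1/(P + (B + (B + P))/(P + B)) = 3 + 1/(P + (P + 2*B)/(B + P)))
(355833 + K(-98, -389))*(-249596 - 294029) = (355833 + (3*(-389)² + 4*(-389) + 7*(-98) + 3*(-98)*(-389))/(-389 + (-389)² + 2*(-98) - 98*(-389)))*(-249596 - 294029) = (355833 + (3*151321 - 1556 - 686 + 114366)/(-389 + 151321 - 196 + 38122))*(-543625) = (355833 + (453963 - 1556 - 686 + 114366)/188858)*(-543625) = (355833 + (1/188858)*566087)*(-543625) = (355833 + 566087/188858)*(-543625) = (67202474801/188858)*(-543625) = -36532945363693625/188858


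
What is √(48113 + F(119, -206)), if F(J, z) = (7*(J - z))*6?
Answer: √61763 ≈ 248.52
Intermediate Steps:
F(J, z) = -42*z + 42*J (F(J, z) = (-7*z + 7*J)*6 = -42*z + 42*J)
√(48113 + F(119, -206)) = √(48113 + (-42*(-206) + 42*119)) = √(48113 + (8652 + 4998)) = √(48113 + 13650) = √61763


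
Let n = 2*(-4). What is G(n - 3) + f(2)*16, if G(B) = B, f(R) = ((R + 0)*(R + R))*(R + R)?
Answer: 501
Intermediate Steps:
n = -8
f(R) = 4*R³ (f(R) = (R*(2*R))*(2*R) = (2*R²)*(2*R) = 4*R³)
G(n - 3) + f(2)*16 = (-8 - 3) + (4*2³)*16 = -11 + (4*8)*16 = -11 + 32*16 = -11 + 512 = 501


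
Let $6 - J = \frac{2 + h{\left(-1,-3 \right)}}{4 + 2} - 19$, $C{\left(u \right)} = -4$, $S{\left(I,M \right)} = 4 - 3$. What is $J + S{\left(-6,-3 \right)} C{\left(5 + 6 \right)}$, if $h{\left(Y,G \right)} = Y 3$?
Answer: $\frac{127}{6} \approx 21.167$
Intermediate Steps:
$S{\left(I,M \right)} = 1$ ($S{\left(I,M \right)} = 4 - 3 = 1$)
$h{\left(Y,G \right)} = 3 Y$
$J = \frac{151}{6}$ ($J = 6 - \left(\frac{2 + 3 \left(-1\right)}{4 + 2} - 19\right) = 6 - \left(\frac{2 - 3}{6} - 19\right) = 6 - \left(\left(-1\right) \frac{1}{6} - 19\right) = 6 - \left(- \frac{1}{6} - 19\right) = 6 - - \frac{115}{6} = 6 + \frac{115}{6} = \frac{151}{6} \approx 25.167$)
$J + S{\left(-6,-3 \right)} C{\left(5 + 6 \right)} = \frac{151}{6} + 1 \left(-4\right) = \frac{151}{6} - 4 = \frac{127}{6}$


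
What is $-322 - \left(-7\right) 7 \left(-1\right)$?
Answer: $-371$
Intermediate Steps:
$-322 - \left(-7\right) 7 \left(-1\right) = -322 - \left(-49\right) \left(-1\right) = -322 - 49 = -371$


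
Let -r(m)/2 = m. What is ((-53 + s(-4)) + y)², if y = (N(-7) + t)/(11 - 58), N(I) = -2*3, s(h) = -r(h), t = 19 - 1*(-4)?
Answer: 8317456/2209 ≈ 3765.3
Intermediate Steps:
t = 23 (t = 19 + 4 = 23)
r(m) = -2*m
s(h) = 2*h (s(h) = -(-2)*h = 2*h)
N(I) = -6
y = -17/47 (y = (-6 + 23)/(11 - 58) = 17/(-47) = 17*(-1/47) = -17/47 ≈ -0.36170)
((-53 + s(-4)) + y)² = ((-53 + 2*(-4)) - 17/47)² = ((-53 - 8) - 17/47)² = (-61 - 17/47)² = (-2884/47)² = 8317456/2209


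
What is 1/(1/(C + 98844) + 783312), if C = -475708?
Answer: 376864/295202093567 ≈ 1.2766e-6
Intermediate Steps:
1/(1/(C + 98844) + 783312) = 1/(1/(-475708 + 98844) + 783312) = 1/(1/(-376864) + 783312) = 1/(-1/376864 + 783312) = 1/(295202093567/376864) = 376864/295202093567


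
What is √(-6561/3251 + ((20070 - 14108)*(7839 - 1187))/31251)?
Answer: √108085018576774053/9236091 ≈ 35.595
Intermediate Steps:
√(-6561/3251 + ((20070 - 14108)*(7839 - 1187))/31251) = √(-6561*1/3251 + (5962*6652)*(1/31251)) = √(-6561/3251 + 39659224*(1/31251)) = √(-6561/3251 + 3605384/2841) = √(11702463583/9236091) = √108085018576774053/9236091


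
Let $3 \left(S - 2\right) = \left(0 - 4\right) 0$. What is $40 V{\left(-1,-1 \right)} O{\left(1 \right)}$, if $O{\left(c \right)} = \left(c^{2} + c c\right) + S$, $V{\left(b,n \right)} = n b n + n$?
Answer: $-320$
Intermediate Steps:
$S = 2$ ($S = 2 + \frac{\left(0 - 4\right) 0}{3} = 2 + \frac{\left(-4\right) 0}{3} = 2 + \frac{1}{3} \cdot 0 = 2 + 0 = 2$)
$V{\left(b,n \right)} = n + b n^{2}$ ($V{\left(b,n \right)} = b n n + n = b n^{2} + n = n + b n^{2}$)
$O{\left(c \right)} = 2 + 2 c^{2}$ ($O{\left(c \right)} = \left(c^{2} + c c\right) + 2 = \left(c^{2} + c^{2}\right) + 2 = 2 c^{2} + 2 = 2 + 2 c^{2}$)
$40 V{\left(-1,-1 \right)} O{\left(1 \right)} = 40 \left(- (1 - -1)\right) \left(2 + 2 \cdot 1^{2}\right) = 40 \left(- (1 + 1)\right) \left(2 + 2 \cdot 1\right) = 40 \left(\left(-1\right) 2\right) \left(2 + 2\right) = 40 \left(-2\right) 4 = \left(-80\right) 4 = -320$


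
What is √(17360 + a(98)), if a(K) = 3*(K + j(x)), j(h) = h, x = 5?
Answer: √17669 ≈ 132.92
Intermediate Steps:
a(K) = 15 + 3*K (a(K) = 3*(K + 5) = 3*(5 + K) = 15 + 3*K)
√(17360 + a(98)) = √(17360 + (15 + 3*98)) = √(17360 + (15 + 294)) = √(17360 + 309) = √17669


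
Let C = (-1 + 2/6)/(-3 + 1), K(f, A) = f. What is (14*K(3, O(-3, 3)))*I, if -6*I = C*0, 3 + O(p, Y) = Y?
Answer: 0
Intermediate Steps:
O(p, Y) = -3 + Y
C = ⅓ (C = (-1 + 2*(⅙))/(-2) = (-1 + ⅓)*(-½) = -⅔*(-½) = ⅓ ≈ 0.33333)
I = 0 (I = -0/18 = -⅙*0 = 0)
(14*K(3, O(-3, 3)))*I = (14*3)*0 = 42*0 = 0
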